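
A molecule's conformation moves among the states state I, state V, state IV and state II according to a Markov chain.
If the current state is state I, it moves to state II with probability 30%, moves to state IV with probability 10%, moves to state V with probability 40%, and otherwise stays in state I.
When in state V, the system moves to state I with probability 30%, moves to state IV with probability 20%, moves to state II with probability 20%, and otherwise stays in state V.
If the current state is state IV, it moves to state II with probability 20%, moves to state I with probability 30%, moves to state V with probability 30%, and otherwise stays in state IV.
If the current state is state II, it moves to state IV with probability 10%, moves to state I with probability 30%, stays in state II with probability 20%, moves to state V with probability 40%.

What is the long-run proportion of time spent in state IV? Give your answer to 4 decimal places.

Let the stationary distribution be π with π = πP and π_1 + π_2 + π_3 + π_4 = 1.
π_1 = 0.2·π_1 + 0.3·π_2 + 0.3·π_3 + 0.3·π_4
π_2 = 0.4·π_1 + 0.3·π_2 + 0.3·π_3 + 0.4·π_4
π_3 = 0.1·π_1 + 0.2·π_2 + 0.2·π_3 + 0.1·π_4
Solving with the normalization constraint gives π = (0.2727, 0.3500, 0.1500, 0.2273).
So the stationary probability of state IV is 0.1500.

0.1500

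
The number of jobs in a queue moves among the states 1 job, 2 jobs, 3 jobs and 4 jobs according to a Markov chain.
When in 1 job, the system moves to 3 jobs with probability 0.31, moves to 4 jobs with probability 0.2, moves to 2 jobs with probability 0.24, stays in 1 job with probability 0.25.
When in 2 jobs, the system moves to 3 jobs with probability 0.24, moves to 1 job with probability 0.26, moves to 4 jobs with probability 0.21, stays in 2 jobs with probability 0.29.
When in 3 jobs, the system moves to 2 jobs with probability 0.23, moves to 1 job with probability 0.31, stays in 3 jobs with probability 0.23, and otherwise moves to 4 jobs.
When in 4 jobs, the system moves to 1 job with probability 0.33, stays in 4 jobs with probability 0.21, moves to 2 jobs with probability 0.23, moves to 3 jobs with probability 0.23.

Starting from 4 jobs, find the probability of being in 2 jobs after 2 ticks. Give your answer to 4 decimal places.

0.2471

Propagate the distribution vector 2 ticks from 4 jobs.
After 0 ticks: (0.0000, 0.0000, 0.0000, 1.0000)
After 1 tick: (0.3300, 0.2300, 0.2300, 0.2100)
After 2 ticks: (0.2829, 0.2471, 0.2587, 0.2113)
P(in 2 jobs after 2 ticks) = 0.2471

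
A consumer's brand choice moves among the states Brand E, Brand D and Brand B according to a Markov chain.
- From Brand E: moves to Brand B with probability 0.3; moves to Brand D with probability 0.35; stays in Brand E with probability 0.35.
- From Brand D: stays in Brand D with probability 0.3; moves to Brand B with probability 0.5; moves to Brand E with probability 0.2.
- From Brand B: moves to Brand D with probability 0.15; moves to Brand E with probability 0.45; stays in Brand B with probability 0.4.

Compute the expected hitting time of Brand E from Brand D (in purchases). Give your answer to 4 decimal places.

3.1884

Let t(s) be the expected number of purchases to first reach Brand E from state s, with t(Brand E) = 0. Conditioning on the first purchase:
t(Brand D) = 1 + 0.3·t(Brand D) + 0.5·t(Brand B)
t(Brand B) = 1 + 0.15·t(Brand D) + 0.4·t(Brand B)
Solving: t(Brand D) = 3.1884, t(Brand B) = 2.4638.
Expected purchases from Brand D to Brand E: 3.1884.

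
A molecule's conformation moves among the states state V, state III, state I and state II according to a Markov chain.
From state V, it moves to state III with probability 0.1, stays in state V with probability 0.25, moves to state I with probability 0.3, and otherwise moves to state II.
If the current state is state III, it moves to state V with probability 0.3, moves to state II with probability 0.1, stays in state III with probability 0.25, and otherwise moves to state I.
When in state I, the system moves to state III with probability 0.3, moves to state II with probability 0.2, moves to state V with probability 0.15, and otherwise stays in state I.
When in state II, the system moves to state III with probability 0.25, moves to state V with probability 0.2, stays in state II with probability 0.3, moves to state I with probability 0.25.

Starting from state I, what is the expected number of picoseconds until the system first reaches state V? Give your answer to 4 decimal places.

Let t(s) be the expected number of picoseconds to first reach state V from state s, with t(state V) = 0. Conditioning on the first picosecond:
t(state III) = 1 + 0.25·t(state III) + 0.35·t(state I) + 0.1·t(state II)
t(state I) = 1 + 0.3·t(state III) + 0.35·t(state I) + 0.2·t(state II)
t(state II) = 1 + 0.25·t(state III) + 0.25·t(state I) + 0.3·t(state II)
Solving: t(state III) = 4.2857, t(state I) = 4.9735, t(state II) = 4.7354.
Expected picoseconds from state I to state V: 4.9735.

4.9735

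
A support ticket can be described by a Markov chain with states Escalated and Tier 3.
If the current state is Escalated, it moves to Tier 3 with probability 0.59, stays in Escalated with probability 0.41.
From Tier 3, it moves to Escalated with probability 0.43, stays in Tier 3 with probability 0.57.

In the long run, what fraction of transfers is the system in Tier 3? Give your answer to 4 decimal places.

Let the stationary distribution be π with π = πP and π_1 + π_2 = 1.
π_1 = 0.41·π_1 + 0.43·π_2
Solving with the normalization constraint gives π = (0.4216, 0.5784).
So the stationary probability of Tier 3 is 0.5784.

0.5784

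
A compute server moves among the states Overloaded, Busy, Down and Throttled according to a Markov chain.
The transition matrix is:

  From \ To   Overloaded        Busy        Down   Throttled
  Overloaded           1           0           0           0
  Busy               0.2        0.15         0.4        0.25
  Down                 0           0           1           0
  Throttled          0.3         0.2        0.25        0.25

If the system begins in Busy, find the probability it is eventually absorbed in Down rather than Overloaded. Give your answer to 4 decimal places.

Let h(s) be the probability of absorption at Down starting from transient state s. Then h(Down) = 1 and h(Overloaded) = 0. By first-step analysis:
h(Busy) = 0.2·0 + 0.15·h(Busy) + 0.4·1 + 0.25·h(Throttled)
h(Throttled) = 0.3·0 + 0.2·h(Busy) + 0.25·1 + 0.25·h(Throttled)
Solving: h(Busy) = 0.6170, h(Throttled) = 0.4979.
Starting from Busy, the probability is 0.6170.

0.6170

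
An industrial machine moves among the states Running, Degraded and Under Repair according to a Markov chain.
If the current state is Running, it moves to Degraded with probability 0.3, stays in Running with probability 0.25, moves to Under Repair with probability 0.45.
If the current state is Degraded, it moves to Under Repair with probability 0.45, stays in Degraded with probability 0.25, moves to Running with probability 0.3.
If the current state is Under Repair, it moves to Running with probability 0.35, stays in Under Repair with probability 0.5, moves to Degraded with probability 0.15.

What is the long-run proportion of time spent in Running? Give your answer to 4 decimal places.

0.3083

Let the stationary distribution be π with π = πP and π_1 + π_2 + π_3 = 1.
π_1 = 0.25·π_1 + 0.3·π_2 + 0.35·π_3
π_2 = 0.3·π_1 + 0.25·π_2 + 0.15·π_3
Solving with the normalization constraint gives π = (0.3083, 0.2180, 0.4737).
So the stationary probability of Running is 0.3083.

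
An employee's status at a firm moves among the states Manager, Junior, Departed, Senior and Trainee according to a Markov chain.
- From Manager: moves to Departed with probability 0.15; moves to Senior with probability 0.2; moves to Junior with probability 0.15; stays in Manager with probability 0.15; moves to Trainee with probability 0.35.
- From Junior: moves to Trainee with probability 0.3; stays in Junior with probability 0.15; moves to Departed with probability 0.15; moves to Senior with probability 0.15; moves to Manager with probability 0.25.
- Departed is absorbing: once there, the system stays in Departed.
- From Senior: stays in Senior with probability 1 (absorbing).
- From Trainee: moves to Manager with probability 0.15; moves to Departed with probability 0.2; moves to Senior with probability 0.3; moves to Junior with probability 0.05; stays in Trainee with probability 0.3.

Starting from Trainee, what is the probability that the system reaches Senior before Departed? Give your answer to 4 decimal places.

Let h(s) be the probability of absorption at Senior starting from transient state s. Then h(Senior) = 1 and h(Departed) = 0. By first-step analysis:
h(Manager) = 0.15·h(Manager) + 0.15·h(Junior) + 0.15·0 + 0.2·1 + 0.35·h(Trainee)
h(Junior) = 0.25·h(Manager) + 0.15·h(Junior) + 0.15·0 + 0.15·1 + 0.3·h(Trainee)
h(Trainee) = 0.15·h(Manager) + 0.05·h(Junior) + 0.2·0 + 0.3·1 + 0.3·h(Trainee)
Solving: h(Manager) = 0.5769, h(Junior) = 0.5550, h(Trainee) = 0.5918.
Starting from Trainee, the probability is 0.5918.

0.5918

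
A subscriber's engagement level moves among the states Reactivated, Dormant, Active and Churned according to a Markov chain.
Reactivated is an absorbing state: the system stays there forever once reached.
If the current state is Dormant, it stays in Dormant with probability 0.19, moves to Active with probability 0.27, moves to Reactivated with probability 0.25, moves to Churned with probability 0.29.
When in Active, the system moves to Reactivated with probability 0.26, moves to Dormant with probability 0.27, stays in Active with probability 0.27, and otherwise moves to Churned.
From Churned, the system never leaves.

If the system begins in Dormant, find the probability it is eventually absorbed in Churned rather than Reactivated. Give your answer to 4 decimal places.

Let h(s) be the probability of absorption at Churned starting from transient state s. Then h(Churned) = 1 and h(Reactivated) = 0. By first-step analysis:
h(Dormant) = 0.25·0 + 0.19·h(Dormant) + 0.27·h(Active) + 0.29·1
h(Active) = 0.26·0 + 0.27·h(Dormant) + 0.27·h(Active) + 0.2·1
Solving: h(Dormant) = 0.5125, h(Active) = 0.4635.
Starting from Dormant, the probability is 0.5125.

0.5125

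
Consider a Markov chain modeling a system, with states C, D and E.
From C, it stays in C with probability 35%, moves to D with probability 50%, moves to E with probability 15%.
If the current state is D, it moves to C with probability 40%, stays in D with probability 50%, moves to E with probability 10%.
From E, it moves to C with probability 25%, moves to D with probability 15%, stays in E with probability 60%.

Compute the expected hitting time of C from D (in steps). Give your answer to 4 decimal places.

2.7027

Let t(s) be the expected number of steps to first reach C from state s, with t(C) = 0. Conditioning on the first step:
t(D) = 1 + 0.5·t(D) + 0.1·t(E)
t(E) = 1 + 0.15·t(D) + 0.6·t(E)
Solving: t(D) = 2.7027, t(E) = 3.5135.
Expected steps from D to C: 2.7027.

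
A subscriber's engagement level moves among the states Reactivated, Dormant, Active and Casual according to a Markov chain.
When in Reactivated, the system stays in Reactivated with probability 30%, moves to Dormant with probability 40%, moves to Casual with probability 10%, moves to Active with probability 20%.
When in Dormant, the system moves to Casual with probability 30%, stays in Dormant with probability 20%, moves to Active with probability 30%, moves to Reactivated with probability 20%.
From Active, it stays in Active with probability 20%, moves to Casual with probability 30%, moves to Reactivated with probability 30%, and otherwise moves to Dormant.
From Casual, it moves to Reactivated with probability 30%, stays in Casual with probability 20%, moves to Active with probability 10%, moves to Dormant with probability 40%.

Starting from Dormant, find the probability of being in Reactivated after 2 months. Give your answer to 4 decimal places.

0.2800

Propagate the distribution vector 2 months from Dormant.
After 0 months: (0.0000, 1.0000, 0.0000, 0.0000)
After 1 month: (0.2000, 0.2000, 0.3000, 0.3000)
After 2 months: (0.2800, 0.3000, 0.1900, 0.2300)
P(in Reactivated after 2 months) = 0.2800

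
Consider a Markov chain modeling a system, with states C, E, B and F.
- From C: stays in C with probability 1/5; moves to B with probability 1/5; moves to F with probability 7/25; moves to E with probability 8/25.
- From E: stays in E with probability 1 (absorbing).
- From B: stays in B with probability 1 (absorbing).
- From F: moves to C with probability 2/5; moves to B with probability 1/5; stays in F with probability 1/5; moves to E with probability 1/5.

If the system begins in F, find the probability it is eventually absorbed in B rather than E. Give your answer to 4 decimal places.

0.4545

Let h(s) be the probability of absorption at B starting from transient state s. Then h(B) = 1 and h(E) = 0. By first-step analysis:
h(C) = 0.2·h(C) + 0.32·0 + 0.2·1 + 0.28·h(F)
h(F) = 0.4·h(C) + 0.2·0 + 0.2·1 + 0.2·h(F)
Solving: h(C) = 0.4091, h(F) = 0.4545.
Starting from F, the probability is 0.4545.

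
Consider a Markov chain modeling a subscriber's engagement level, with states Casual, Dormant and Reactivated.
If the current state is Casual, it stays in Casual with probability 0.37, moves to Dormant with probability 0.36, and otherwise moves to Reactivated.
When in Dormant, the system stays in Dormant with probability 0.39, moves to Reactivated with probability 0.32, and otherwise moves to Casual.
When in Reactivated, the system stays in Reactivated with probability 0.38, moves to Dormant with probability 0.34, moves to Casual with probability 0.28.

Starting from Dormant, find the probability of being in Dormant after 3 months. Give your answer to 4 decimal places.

Propagate the distribution vector 3 months from Dormant.
After 0 months: (0.0000, 1.0000, 0.0000)
After 1 month: (0.2900, 0.3900, 0.3200)
After 2 months: (0.3100, 0.3653, 0.3247)
After 3 months: (0.3116, 0.3645, 0.3240)
P(in Dormant after 3 months) = 0.3645

0.3645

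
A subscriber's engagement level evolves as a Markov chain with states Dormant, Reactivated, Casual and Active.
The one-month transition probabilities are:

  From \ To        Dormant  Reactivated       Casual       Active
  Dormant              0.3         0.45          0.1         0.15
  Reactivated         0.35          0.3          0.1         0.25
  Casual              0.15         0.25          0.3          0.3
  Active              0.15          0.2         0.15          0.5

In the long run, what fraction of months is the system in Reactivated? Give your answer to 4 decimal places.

Let the stationary distribution be π with π = πP and π_1 + π_2 + π_3 + π_4 = 1.
π_1 = 0.3·π_1 + 0.35·π_2 + 0.15·π_3 + 0.15·π_4
π_2 = 0.45·π_1 + 0.3·π_2 + 0.25·π_3 + 0.2·π_4
π_3 = 0.1·π_1 + 0.1·π_2 + 0.3·π_3 + 0.15·π_4
Solving with the normalization constraint gives π = (0.2468, 0.2988, 0.1444, 0.3101).
So the stationary probability of Reactivated is 0.2988.

0.2988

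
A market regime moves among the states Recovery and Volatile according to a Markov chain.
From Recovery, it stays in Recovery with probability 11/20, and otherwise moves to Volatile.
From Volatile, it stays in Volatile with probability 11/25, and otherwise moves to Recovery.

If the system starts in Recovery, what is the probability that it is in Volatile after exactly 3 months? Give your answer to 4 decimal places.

Propagate the distribution vector 3 months from Recovery.
After 0 months: (1.0000, 0.0000)
After 1 month: (0.5500, 0.4500)
After 2 months: (0.5545, 0.4455)
After 3 months: (0.5545, 0.4455)
P(in Volatile after 3 months) = 0.4455

0.4455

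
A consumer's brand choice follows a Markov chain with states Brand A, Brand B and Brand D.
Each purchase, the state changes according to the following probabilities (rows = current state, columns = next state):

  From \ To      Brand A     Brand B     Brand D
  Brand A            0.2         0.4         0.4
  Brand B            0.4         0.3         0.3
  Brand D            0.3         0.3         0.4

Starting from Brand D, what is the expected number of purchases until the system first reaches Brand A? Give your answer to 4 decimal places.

3.0303

Let t(s) be the expected number of purchases to first reach Brand A from state s, with t(Brand A) = 0. Conditioning on the first purchase:
t(Brand B) = 1 + 0.3·t(Brand B) + 0.3·t(Brand D)
t(Brand D) = 1 + 0.3·t(Brand B) + 0.4·t(Brand D)
Solving: t(Brand B) = 2.7273, t(Brand D) = 3.0303.
Expected purchases from Brand D to Brand A: 3.0303.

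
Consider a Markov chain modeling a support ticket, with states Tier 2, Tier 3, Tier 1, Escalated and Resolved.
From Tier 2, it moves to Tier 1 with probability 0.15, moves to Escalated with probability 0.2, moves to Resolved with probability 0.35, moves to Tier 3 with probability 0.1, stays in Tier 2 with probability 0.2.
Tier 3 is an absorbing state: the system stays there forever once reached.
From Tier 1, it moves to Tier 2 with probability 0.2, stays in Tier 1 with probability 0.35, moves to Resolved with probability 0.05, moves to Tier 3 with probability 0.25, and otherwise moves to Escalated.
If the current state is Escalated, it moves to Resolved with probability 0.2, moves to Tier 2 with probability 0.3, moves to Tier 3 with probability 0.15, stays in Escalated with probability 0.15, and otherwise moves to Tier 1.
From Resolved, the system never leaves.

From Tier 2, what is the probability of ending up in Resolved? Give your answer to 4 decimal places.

Let h(s) be the probability of absorption at Resolved starting from transient state s. Then h(Resolved) = 1 and h(Tier 3) = 0. By first-step analysis:
h(Tier 2) = 0.2·h(Tier 2) + 0.1·0 + 0.15·h(Tier 1) + 0.2·h(Escalated) + 0.35·1
h(Tier 1) = 0.2·h(Tier 2) + 0.25·0 + 0.35·h(Tier 1) + 0.15·h(Escalated) + 0.05·1
h(Escalated) = 0.3·h(Tier 2) + 0.15·0 + 0.2·h(Tier 1) + 0.15·h(Escalated) + 0.2·1
Solving: h(Tier 2) = 0.6546, h(Tier 1) = 0.4081, h(Escalated) = 0.5624.
Starting from Tier 2, the probability is 0.6546.

0.6546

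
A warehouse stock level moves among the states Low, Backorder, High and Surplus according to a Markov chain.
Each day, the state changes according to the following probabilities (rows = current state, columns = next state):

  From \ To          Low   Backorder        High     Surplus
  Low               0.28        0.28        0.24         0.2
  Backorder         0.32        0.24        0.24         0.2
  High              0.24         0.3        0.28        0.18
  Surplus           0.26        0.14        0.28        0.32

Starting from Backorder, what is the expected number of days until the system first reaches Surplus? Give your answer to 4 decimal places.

5.1282

Let t(s) be the expected number of days to first reach Surplus from state s, with t(Surplus) = 0. Conditioning on the first day:
t(Low) = 1 + 0.28·t(Low) + 0.28·t(Backorder) + 0.24·t(High)
t(Backorder) = 1 + 0.32·t(Low) + 0.24·t(Backorder) + 0.24·t(High)
t(High) = 1 + 0.24·t(Low) + 0.3·t(Backorder) + 0.28·t(High)
Solving: t(Low) = 5.1282, t(Backorder) = 5.1282, t(High) = 5.2350.
Expected days from Backorder to Surplus: 5.1282.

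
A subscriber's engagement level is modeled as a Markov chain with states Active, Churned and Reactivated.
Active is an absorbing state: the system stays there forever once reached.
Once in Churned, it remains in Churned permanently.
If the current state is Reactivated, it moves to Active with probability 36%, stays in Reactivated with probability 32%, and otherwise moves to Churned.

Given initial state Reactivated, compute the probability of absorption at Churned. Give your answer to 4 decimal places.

Let h(s) be the probability of absorption at Churned starting from transient state s. Then h(Churned) = 1 and h(Active) = 0. By first-step analysis:
h(Reactivated) = 0.36·0 + 0.32·1 + 0.32·h(Reactivated)
Solving: h(Reactivated) = 0.4706.
Starting from Reactivated, the probability is 0.4706.

0.4706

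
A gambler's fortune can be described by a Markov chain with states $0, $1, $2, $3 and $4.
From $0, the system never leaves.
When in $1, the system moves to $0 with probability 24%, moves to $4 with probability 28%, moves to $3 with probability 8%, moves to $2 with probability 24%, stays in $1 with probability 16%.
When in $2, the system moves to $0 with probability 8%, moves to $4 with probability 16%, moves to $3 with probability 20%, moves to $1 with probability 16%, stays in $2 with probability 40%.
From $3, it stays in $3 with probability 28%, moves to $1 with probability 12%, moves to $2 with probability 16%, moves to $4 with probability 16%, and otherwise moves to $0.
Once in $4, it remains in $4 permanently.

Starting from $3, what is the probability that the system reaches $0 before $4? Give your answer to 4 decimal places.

0.5660

Let h(s) be the probability of absorption at $0 starting from transient state s. Then h($0) = 1 and h($4) = 0. By first-step analysis:
h($1) = 0.24·1 + 0.16·h($1) + 0.24·h($2) + 0.08·h($3) + 0.28·0
h($2) = 0.08·1 + 0.16·h($1) + 0.4·h($2) + 0.2·h($3) + 0.16·0
h($3) = 0.28·1 + 0.12·h($1) + 0.16·h($2) + 0.28·h($3) + 0.16·0
Solving: h($1) = 0.4672, h($2) = 0.4466, h($3) = 0.5660.
Starting from $3, the probability is 0.5660.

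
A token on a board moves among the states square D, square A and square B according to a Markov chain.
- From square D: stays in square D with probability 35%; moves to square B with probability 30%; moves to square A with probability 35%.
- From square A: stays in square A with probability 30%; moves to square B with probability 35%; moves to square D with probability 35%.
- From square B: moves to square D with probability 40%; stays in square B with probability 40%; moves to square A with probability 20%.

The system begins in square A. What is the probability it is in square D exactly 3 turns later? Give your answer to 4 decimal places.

0.3675

Propagate the distribution vector 3 turns from square A.
After 0 turns: (0.0000, 1.0000, 0.0000)
After 1 turn: (0.3500, 0.3000, 0.3500)
After 2 turns: (0.3675, 0.2825, 0.3500)
After 3 turns: (0.3675, 0.2834, 0.3491)
P(in square D after 3 turns) = 0.3675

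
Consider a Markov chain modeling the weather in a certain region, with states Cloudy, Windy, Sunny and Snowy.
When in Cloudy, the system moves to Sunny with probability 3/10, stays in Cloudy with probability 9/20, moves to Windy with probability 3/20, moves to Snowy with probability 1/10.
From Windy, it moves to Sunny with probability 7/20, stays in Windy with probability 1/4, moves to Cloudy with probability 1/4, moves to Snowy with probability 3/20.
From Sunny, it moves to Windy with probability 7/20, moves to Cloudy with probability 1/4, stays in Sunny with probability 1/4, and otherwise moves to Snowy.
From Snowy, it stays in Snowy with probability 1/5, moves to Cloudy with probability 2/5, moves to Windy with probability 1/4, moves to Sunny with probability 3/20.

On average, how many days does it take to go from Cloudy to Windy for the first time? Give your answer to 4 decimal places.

Let t(s) be the expected number of days to first reach Windy from state s, with t(Windy) = 0. Conditioning on the first day:
t(Cloudy) = 1 + 0.45·t(Cloudy) + 0.3·t(Sunny) + 0.1·t(Snowy)
t(Sunny) = 1 + 0.25·t(Cloudy) + 0.25·t(Sunny) + 0.15·t(Snowy)
t(Snowy) = 1 + 0.4·t(Cloudy) + 0.15·t(Sunny) + 0.2·t(Snowy)
Solving: t(Cloudy) = 4.6266, t(Sunny) = 3.7280, t(Snowy) = 4.2623.
Expected days from Cloudy to Windy: 4.6266.

4.6266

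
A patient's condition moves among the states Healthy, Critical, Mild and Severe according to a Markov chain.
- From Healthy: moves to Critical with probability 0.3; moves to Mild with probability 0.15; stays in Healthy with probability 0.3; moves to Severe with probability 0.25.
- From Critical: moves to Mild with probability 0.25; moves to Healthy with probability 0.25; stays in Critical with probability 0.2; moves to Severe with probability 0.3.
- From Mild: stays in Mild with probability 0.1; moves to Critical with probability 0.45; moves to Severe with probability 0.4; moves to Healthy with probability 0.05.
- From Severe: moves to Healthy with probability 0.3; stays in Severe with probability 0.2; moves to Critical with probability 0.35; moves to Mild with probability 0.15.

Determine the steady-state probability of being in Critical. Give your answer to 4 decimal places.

Let the stationary distribution be π with π = πP and π_1 + π_2 + π_3 + π_4 = 1.
π_1 = 0.3·π_1 + 0.25·π_2 + 0.05·π_3 + 0.3·π_4
π_2 = 0.3·π_1 + 0.2·π_2 + 0.45·π_3 + 0.35·π_4
π_3 = 0.15·π_1 + 0.25·π_2 + 0.1·π_3 + 0.15·π_4
Solving with the normalization constraint gives π = (0.2415, 0.3088, 0.1723, 0.2774).
So the stationary probability of Critical is 0.3088.

0.3088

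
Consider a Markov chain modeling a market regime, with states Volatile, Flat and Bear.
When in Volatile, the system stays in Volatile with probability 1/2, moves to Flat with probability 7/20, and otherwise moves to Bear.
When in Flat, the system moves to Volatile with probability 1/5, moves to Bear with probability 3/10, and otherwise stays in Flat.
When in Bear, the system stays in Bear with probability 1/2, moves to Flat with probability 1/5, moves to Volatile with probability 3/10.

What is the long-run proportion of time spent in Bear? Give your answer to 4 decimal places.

0.3130

Let the stationary distribution be π with π = πP and π_1 + π_2 + π_3 = 1.
π_1 = 0.5·π_1 + 0.2·π_2 + 0.3·π_3
π_2 = 0.35·π_1 + 0.5·π_2 + 0.2·π_3
Solving with the normalization constraint gives π = (0.3304, 0.3565, 0.3130).
So the stationary probability of Bear is 0.3130.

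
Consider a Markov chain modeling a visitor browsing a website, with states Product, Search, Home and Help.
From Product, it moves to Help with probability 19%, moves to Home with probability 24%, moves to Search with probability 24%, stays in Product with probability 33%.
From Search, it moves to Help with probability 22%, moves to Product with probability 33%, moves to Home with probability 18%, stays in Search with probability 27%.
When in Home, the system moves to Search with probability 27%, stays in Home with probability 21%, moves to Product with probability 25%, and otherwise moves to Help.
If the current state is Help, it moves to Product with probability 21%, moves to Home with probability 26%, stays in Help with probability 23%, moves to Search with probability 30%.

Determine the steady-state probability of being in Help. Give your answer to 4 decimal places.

0.2248

Let the stationary distribution be π with π = πP and π_1 + π_2 + π_3 + π_4 = 1.
π_1 = 0.33·π_1 + 0.33·π_2 + 0.25·π_3 + 0.21·π_4
π_2 = 0.24·π_1 + 0.27·π_2 + 0.27·π_3 + 0.3·π_4
π_3 = 0.24·π_1 + 0.18·π_2 + 0.21·π_3 + 0.26·π_4
Solving with the normalization constraint gives π = (0.2853, 0.2682, 0.2218, 0.2248).
So the stationary probability of Help is 0.2248.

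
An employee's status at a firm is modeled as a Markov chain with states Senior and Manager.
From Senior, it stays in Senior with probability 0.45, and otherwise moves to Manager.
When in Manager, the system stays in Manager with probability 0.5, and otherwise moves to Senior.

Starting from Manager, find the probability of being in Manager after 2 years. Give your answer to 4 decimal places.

0.5250

Sum over the intermediate state after 1 year:
P = P(Manager→Senior)·P(Senior→Manager) + P(Manager→Manager)·P(Manager→Manager)
  = 0.5×0.55 + 0.5×0.5
  = 0.2750 + 0.2500 = 0.5250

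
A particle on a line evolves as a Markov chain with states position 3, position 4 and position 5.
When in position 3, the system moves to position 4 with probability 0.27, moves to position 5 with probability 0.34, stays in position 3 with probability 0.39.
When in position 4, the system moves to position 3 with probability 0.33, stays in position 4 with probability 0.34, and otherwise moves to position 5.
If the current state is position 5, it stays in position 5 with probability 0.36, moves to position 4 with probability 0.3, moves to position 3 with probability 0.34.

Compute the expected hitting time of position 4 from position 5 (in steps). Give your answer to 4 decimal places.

3.4571

Let t(s) be the expected number of steps to first reach position 4 from state s, with t(position 4) = 0. Conditioning on the first step:
t(position 3) = 1 + 0.39·t(position 3) + 0.34·t(position 5)
t(position 5) = 1 + 0.34·t(position 3) + 0.36·t(position 5)
Solving: t(position 3) = 3.5662, t(position 5) = 3.4571.
Expected steps from position 5 to position 4: 3.4571.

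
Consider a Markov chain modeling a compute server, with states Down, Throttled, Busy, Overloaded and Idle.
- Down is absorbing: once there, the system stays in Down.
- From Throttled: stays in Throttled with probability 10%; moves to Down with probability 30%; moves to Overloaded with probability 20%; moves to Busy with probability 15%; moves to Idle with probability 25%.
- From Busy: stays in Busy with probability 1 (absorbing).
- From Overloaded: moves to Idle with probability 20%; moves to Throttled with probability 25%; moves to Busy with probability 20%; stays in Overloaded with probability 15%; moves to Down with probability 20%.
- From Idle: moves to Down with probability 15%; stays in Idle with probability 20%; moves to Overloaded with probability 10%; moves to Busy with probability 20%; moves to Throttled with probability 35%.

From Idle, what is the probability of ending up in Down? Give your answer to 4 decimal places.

0.5137

Let h(s) be the probability of absorption at Down starting from transient state s. Then h(Down) = 1 and h(Busy) = 0. By first-step analysis:
h(Throttled) = 0.3·1 + 0.1·h(Throttled) + 0.15·0 + 0.2·h(Overloaded) + 0.25·h(Idle)
h(Overloaded) = 0.2·1 + 0.25·h(Throttled) + 0.2·0 + 0.15·h(Overloaded) + 0.2·h(Idle)
h(Idle) = 0.15·1 + 0.35·h(Throttled) + 0.2·0 + 0.1·h(Overloaded) + 0.2·h(Idle)
Solving: h(Throttled) = 0.5940, h(Overloaded) = 0.5309, h(Idle) = 0.5137.
Starting from Idle, the probability is 0.5137.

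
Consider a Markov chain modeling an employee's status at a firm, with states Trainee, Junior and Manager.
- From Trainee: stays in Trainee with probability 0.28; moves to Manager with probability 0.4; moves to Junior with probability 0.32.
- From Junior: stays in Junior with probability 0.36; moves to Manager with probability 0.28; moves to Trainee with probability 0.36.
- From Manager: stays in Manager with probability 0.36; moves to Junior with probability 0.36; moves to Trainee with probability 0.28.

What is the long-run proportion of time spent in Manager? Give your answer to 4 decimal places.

0.3445

Let the stationary distribution be π with π = πP and π_1 + π_2 + π_3 = 1.
π_1 = 0.28·π_1 + 0.36·π_2 + 0.28·π_3
π_2 = 0.32·π_1 + 0.36·π_2 + 0.36·π_3
Solving with the normalization constraint gives π = (0.3078, 0.3477, 0.3445).
So the stationary probability of Manager is 0.3445.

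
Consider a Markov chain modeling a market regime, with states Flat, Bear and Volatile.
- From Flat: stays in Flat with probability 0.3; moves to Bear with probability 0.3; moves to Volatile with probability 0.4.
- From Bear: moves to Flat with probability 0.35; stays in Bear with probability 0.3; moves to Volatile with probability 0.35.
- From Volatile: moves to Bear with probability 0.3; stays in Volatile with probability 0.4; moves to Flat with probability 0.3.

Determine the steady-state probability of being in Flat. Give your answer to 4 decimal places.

Let the stationary distribution be π with π = πP and π_1 + π_2 + π_3 = 1.
π_1 = 0.3·π_1 + 0.35·π_2 + 0.3·π_3
π_2 = 0.3·π_1 + 0.3·π_2 + 0.3·π_3
Solving with the normalization constraint gives π = (0.3150, 0.3000, 0.3850).
So the stationary probability of Flat is 0.3150.

0.3150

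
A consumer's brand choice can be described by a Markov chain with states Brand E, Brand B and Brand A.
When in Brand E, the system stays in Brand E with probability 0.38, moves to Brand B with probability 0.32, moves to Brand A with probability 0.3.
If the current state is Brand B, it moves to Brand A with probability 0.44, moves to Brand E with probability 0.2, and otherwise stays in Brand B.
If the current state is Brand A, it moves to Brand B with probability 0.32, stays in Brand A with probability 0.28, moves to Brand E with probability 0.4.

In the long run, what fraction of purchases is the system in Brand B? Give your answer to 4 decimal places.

Let the stationary distribution be π with π = πP and π_1 + π_2 + π_3 = 1.
π_1 = 0.38·π_1 + 0.2·π_2 + 0.4·π_3
π_2 = 0.32·π_1 + 0.36·π_2 + 0.32·π_3
Solving with the normalization constraint gives π = (0.3268, 0.3333, 0.3399).
So the stationary probability of Brand B is 0.3333.

0.3333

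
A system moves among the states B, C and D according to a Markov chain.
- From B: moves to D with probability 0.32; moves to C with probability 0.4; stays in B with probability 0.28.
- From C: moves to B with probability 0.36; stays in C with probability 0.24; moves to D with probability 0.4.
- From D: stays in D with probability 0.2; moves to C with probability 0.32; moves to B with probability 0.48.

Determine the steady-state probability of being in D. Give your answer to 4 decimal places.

Let the stationary distribution be π with π = πP and π_1 + π_2 + π_3 = 1.
π_1 = 0.28·π_1 + 0.36·π_2 + 0.48·π_3
π_2 = 0.4·π_1 + 0.24·π_2 + 0.32·π_3
Solving with the normalization constraint gives π = (0.3676, 0.3235, 0.3088).
So the stationary probability of D is 0.3088.

0.3088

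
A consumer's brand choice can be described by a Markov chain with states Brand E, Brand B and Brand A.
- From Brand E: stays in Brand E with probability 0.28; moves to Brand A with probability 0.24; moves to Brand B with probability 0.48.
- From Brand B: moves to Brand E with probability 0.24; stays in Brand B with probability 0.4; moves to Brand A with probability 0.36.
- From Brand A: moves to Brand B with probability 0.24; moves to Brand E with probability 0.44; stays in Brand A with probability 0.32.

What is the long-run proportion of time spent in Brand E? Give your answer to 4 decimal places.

Let the stationary distribution be π with π = πP and π_1 + π_2 + π_3 = 1.
π_1 = 0.28·π_1 + 0.24·π_2 + 0.44·π_3
π_2 = 0.48·π_1 + 0.4·π_2 + 0.24·π_3
Solving with the normalization constraint gives π = (0.3146, 0.3756, 0.3099).
So the stationary probability of Brand E is 0.3146.

0.3146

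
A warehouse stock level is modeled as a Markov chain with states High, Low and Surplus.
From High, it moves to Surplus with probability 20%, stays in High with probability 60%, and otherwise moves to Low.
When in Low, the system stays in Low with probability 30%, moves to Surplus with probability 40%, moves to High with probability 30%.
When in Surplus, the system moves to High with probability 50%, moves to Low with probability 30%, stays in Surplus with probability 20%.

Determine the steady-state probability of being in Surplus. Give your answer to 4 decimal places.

0.2500

Let the stationary distribution be π with π = πP and π_1 + π_2 + π_3 = 1.
π_1 = 0.6·π_1 + 0.3·π_2 + 0.5·π_3
π_2 = 0.2·π_1 + 0.3·π_2 + 0.3·π_3
Solving with the normalization constraint gives π = (0.5000, 0.2500, 0.2500).
So the stationary probability of Surplus is 0.2500.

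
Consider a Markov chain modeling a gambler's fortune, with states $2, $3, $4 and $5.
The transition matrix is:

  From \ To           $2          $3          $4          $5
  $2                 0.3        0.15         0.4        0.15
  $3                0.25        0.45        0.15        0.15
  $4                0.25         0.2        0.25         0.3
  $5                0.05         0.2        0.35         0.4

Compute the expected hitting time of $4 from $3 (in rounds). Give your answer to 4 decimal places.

Let t(s) be the expected number of rounds to first reach $4 from state s, with t($4) = 0. Conditioning on the first round:
t($2) = 1 + 0.3·t($2) + 0.15·t($3) + 0.15·t($5)
t($3) = 1 + 0.25·t($2) + 0.45·t($3) + 0.15·t($5)
t($5) = 1 + 0.05·t($2) + 0.2·t($3) + 0.4·t($5)
Solving: t($2) = 3.0043, t($3) = 4.0773, t($5) = 3.2761.
Expected rounds from $3 to $4: 4.0773.

4.0773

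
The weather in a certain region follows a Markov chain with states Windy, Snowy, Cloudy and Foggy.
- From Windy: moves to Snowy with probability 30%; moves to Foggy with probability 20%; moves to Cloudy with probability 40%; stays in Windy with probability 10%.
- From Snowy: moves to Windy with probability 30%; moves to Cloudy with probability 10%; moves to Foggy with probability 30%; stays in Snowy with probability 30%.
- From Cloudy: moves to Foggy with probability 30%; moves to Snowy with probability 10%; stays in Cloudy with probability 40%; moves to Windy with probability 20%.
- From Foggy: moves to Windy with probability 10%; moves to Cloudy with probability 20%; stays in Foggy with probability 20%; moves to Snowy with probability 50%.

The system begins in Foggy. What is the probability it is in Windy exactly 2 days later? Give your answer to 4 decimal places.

Propagate the distribution vector 2 days from Foggy.
After 0 days: (0.0000, 0.0000, 0.0000, 1.0000)
After 1 day: (0.1000, 0.5000, 0.2000, 0.2000)
After 2 days: (0.2200, 0.3000, 0.2100, 0.2700)
P(in Windy after 2 days) = 0.2200

0.2200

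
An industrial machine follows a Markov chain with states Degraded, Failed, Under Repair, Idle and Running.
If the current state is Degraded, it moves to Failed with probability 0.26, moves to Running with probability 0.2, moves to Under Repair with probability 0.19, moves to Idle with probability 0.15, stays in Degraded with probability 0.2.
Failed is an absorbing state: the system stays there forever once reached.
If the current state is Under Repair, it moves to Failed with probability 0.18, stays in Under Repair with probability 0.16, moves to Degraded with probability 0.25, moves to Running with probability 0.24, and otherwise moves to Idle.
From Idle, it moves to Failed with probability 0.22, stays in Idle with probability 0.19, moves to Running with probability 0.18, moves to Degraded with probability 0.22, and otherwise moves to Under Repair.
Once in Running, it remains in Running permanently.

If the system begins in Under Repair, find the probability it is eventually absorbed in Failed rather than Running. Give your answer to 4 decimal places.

0.4822

Let h(s) be the probability of absorption at Failed starting from transient state s. Then h(Failed) = 1 and h(Running) = 0. By first-step analysis:
h(Degraded) = 0.2·h(Degraded) + 0.26·1 + 0.19·h(Under Repair) + 0.15·h(Idle) + 0.2·0
h(Under Repair) = 0.25·h(Degraded) + 0.18·1 + 0.16·h(Under Repair) + 0.17·h(Idle) + 0.24·0
h(Idle) = 0.22·h(Degraded) + 0.22·1 + 0.19·h(Under Repair) + 0.19·h(Idle) + 0.18·0
Solving: h(Degraded) = 0.5391, h(Under Repair) = 0.4822, h(Idle) = 0.5311.
Starting from Under Repair, the probability is 0.4822.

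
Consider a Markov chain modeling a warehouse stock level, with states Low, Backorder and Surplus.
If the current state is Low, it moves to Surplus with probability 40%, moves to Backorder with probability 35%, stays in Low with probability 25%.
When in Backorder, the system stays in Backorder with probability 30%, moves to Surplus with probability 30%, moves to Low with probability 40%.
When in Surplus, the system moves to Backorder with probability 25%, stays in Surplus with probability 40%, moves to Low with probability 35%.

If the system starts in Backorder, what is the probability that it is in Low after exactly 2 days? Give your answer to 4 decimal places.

Sum over the intermediate state after 1 day:
P = P(Backorder→Low)·P(Low→Low) + P(Backorder→Backorder)·P(Backorder→Low) + P(Backorder→Surplus)·P(Surplus→Low)
  = 0.4×0.25 + 0.3×0.4 + 0.3×0.35
  = 0.1000 + 0.1200 + 0.1050 = 0.3250

0.3250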